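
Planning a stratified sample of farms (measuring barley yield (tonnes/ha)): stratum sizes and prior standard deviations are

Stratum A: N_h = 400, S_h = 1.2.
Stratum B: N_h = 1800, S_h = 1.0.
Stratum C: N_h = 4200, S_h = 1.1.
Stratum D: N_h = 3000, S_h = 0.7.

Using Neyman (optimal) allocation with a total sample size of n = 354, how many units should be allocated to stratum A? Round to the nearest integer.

Neyman allocation: n_h = n · N_h S_h / Σ N_i S_i, with n = 354.
  stratum A: N_h·S_h = 400·1.2 = 480.00
  stratum B: N_h·S_h = 1800·1.0 = 1800.00
  stratum C: N_h·S_h = 4200·1.1 = 4620.00
  stratum D: N_h·S_h = 3000·0.7 = 2100.00
Σ N_h S_h = 9000.00
n for stratum A = 354·480.00/9000.00 = 18.880 → 19

19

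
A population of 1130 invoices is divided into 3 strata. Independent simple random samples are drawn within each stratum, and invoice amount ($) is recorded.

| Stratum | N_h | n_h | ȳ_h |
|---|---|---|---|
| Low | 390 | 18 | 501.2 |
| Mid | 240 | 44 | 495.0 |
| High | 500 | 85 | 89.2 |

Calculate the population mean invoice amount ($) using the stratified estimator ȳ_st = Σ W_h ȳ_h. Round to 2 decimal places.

N = Σ N_h = 1130. Stratum weights W_h = N_h/N.
ȳ_st = (390·501.2 + 240·495.0 + 500·89.2) / 1130 = 317.5823

ȳ_st ≈ 317.58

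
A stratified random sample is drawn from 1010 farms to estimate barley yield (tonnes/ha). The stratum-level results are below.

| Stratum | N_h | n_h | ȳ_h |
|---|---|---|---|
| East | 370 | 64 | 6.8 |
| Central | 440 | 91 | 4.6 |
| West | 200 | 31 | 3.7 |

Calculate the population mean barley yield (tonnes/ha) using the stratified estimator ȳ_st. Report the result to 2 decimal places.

N = Σ N_h = 1010. Stratum weights W_h = N_h/N.
ȳ_st = (370·6.8 + 440·4.6 + 200·3.7) / 1010 = 5.2277

ȳ_st ≈ 5.23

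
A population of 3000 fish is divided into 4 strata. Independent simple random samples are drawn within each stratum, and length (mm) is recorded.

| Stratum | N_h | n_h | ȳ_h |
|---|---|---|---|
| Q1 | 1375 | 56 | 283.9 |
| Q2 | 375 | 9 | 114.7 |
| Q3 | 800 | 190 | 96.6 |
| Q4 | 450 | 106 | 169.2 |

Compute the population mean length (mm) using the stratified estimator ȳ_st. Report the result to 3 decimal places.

N = Σ N_h = 3000. Stratum weights W_h = N_h/N.
ȳ_st = (1375·283.9 + 375·114.7 + 800·96.6 + 450·169.2) / 3000 = 195.59833

ȳ_st ≈ 195.598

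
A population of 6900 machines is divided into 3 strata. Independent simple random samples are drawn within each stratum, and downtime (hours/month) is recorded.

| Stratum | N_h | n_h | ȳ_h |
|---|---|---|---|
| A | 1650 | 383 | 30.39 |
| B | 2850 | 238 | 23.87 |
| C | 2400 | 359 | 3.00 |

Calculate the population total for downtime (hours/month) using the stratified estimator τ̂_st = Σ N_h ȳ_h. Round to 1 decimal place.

τ̂_st ≈ 125373.0

τ̂_st = Σ N_h ȳ_h = 1650·30.39 + 2850·23.87 + 2400·3.00 = 125373.0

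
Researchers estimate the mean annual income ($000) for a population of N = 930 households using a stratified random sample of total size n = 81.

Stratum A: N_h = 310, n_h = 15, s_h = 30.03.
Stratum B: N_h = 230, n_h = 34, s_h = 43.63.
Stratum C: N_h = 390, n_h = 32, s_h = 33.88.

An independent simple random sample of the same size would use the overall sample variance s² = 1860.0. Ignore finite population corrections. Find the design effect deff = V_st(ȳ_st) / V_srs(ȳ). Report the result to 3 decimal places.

V̂(ȳ_st) = Σ W_h² s_h²/n_h, with W_h = N_h/N and N = 930:
  stratum A: (310/930)²·30.03²/15 = 6.68001
  stratum B: (230/930)²·43.63²/34 = 3.42437
  stratum C: (390/930)²·33.88²/32 = 6.30812
V_st = 16.4125
V_srs = s²/n = 1860.0/81 = 22.963
deff = V_st / V_srs = 16.4125/22.963 = 0.7147

deff ≈ 0.715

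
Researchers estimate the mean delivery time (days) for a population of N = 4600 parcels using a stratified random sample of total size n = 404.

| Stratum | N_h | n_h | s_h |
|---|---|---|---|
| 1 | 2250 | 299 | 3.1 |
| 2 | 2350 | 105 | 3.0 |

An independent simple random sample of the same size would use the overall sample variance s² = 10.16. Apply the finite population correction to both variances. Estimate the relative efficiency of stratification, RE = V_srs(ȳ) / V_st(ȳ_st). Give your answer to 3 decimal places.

V̂(ȳ_st) = Σ W_h² (1 − n_h/N_h) s_h²/n_h, with W_h = N_h/N and N = 4600:
  stratum 1: (2250/4600)²·(1 − 299/2250)·3.1²/299 = 0.0066677
  stratum 2: (2350/4600)²·(1 − 105/2350)·3.0²/105 = 0.0213708
V_st = 0.0280386
V_srs = (1 − 404/4600)·10.16/404 = 0.0229398
Relative efficiency = V_srs / V_st = 0.0229398/0.0280386 = 0.8182

RE ≈ 0.818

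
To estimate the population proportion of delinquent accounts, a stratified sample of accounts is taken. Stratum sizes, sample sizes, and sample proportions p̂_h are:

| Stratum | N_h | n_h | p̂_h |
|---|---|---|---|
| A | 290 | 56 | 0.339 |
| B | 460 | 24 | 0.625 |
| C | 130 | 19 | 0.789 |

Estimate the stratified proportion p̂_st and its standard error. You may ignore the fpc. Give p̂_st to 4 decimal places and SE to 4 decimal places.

p̂_st ≈ 0.5550, SE ≈ 0.0586

N = 880; stratum weights W_h = N_h/N.
p̂_st = Σ W_h p̂_h = (290·0.339 + 460·0.625 + 130·0.789)/880 = 0.55498
V̂(p̂_st) = Σ W_h² p̂_h(1−p̂_h)/(n_h−1):
  stratum A: (290/880)²·0.339·0.661/55 = 0.000442455
  stratum B: (460/880)²·0.625·0.375/23 = 0.00278441
  stratum C: (130/880)²·0.789·0.211/18 = 0.000201841
V̂(p̂_st) = 0.00342871; SE = √V̂ = 0.0585552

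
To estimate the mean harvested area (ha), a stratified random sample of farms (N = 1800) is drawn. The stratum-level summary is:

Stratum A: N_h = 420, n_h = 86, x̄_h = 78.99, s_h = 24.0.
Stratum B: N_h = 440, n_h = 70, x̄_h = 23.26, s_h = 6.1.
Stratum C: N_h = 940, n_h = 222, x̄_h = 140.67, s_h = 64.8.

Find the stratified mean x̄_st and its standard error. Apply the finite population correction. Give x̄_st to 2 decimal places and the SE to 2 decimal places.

x̄_st ≈ 97.58, SE ≈ 2.06

x̄_st = Σ W_h x̄_h = (420·78.99 + 440·23.26 + 940·140.67)/1800 = 97.57778
V̂(x̄_st) = Σ W_h² (1 − n_h/N_h) s_h²/n_h, with W_h = N_h/N and N = 1800:
  stratum A: (420/1800)²·(1 − 86/420)·24.0²/86 = 0.289984
  stratum B: (440/1800)²·(1 − 70/440)·6.1²/70 = 0.0267098
  stratum C: (940/1800)²·(1 − 222/940)·64.8²/222 = 3.94007
V̂(x̄_st) = 4.25677
SE(x̄_st) = √4.25677 = 2.06319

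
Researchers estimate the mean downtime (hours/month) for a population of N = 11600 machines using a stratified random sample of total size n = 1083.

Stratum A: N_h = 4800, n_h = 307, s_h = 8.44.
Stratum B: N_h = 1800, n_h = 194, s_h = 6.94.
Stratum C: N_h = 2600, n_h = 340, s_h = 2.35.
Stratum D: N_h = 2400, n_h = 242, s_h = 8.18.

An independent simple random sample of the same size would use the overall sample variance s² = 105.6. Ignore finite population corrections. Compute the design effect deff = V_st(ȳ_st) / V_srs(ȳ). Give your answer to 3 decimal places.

deff ≈ 0.599

V̂(ȳ_st) = Σ W_h² s_h²/n_h, with W_h = N_h/N and N = 11600:
  stratum A: (4800/11600)²·8.44²/307 = 0.0397295
  stratum B: (1800/11600)²·6.94²/194 = 0.00597787
  stratum C: (2600/11600)²·2.35²/340 = 0.000815995
  stratum D: (2400/11600)²·8.18²/242 = 0.0118358
V_st = 0.0583592
V_srs = s²/n = 105.6/1083 = 0.0975069
deff = V_st / V_srs = 0.0583592/0.0975069 = 0.5985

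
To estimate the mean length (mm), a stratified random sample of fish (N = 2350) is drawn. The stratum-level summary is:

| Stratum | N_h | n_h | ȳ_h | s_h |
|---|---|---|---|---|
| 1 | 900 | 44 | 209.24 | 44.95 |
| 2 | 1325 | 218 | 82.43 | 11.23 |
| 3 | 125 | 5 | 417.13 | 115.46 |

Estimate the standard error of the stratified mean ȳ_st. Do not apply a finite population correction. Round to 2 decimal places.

SE(ȳ_st) ≈ 3.80

V̂(ȳ_st) = Σ W_h² s_h²/n_h, with W_h = N_h/N and N = 2350:
  stratum 1: (900/2350)²·44.95²/44 = 6.73529
  stratum 2: (1325/2350)²·11.23²/218 = 0.183907
  stratum 3: (125/2350)²·115.46²/5 = 7.54358
V̂(ȳ_st) = 14.4628
SE(ȳ_st) = √14.4628 = 3.803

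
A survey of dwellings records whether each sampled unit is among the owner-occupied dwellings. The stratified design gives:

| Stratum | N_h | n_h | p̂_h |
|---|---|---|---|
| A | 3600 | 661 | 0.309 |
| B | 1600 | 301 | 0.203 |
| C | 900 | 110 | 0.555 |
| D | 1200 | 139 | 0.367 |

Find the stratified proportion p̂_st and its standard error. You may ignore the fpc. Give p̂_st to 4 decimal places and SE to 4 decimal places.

p̂_st ≈ 0.3256, SE ≈ 0.0136

N = 7300; stratum weights W_h = N_h/N.
p̂_st = Σ W_h p̂_h = (3600·0.309 + 1600·0.203 + 900·0.555 + 1200·0.367)/7300 = 0.32563
V̂(p̂_st) = Σ W_h² p̂_h(1−p̂_h)/(n_h−1):
  stratum A: (3600/7300)²·0.309·0.691/660 = 7.86777e-05
  stratum B: (1600/7300)²·0.203·0.797/300 = 2.59076e-05
  stratum C: (900/7300)²·0.555·0.445/109 = 3.44402e-05
  stratum D: (1200/7300)²·0.367·0.633/138 = 4.54891e-05
V̂(p̂_st) = 0.000184515; SE = √V̂ = 0.0135836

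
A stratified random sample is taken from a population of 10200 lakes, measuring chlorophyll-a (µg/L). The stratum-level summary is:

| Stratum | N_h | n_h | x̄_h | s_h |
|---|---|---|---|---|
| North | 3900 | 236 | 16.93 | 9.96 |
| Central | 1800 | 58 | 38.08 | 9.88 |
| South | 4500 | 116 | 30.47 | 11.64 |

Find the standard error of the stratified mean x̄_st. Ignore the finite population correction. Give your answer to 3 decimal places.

SE(x̄_st) ≈ 0.584

V̂(x̄_st) = Σ W_h² s_h²/n_h, with W_h = N_h/N and N = 10200:
  stratum North: (3900/10200)²·9.96²/236 = 0.0614519
  stratum Central: (1800/10200)²·9.88²/58 = 0.052412
  stratum South: (4500/10200)²·11.64²/116 = 0.227338
V̂(x̄_st) = 0.341202
SE(x̄_st) = √0.341202 = 0.584125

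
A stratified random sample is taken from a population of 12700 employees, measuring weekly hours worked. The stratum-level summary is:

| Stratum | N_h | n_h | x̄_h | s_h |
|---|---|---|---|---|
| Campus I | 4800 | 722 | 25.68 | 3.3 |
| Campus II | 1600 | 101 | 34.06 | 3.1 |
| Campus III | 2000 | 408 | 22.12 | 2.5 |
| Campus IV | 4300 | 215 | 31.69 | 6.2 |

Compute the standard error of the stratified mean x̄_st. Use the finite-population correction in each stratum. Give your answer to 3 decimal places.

SE(x̄_st) ≈ 0.152

V̂(x̄_st) = Σ W_h² (1 − n_h/N_h) s_h²/n_h, with W_h = N_h/N and N = 12700:
  stratum Campus I: (4800/12700)²·(1 − 722/4800)·3.3²/722 = 0.00183051
  stratum Campus II: (1600/12700)²·(1 − 101/1600)·3.1²/101 = 0.00141487
  stratum Campus III: (2000/12700)²·(1 − 408/2000)·2.5²/408 = 0.000302403
  stratum Campus IV: (4300/12700)²·(1 − 215/4300)·6.2²/215 = 0.0194714
V̂(x̄_st) = 0.0230192
SE(x̄_st) = √0.0230192 = 0.151721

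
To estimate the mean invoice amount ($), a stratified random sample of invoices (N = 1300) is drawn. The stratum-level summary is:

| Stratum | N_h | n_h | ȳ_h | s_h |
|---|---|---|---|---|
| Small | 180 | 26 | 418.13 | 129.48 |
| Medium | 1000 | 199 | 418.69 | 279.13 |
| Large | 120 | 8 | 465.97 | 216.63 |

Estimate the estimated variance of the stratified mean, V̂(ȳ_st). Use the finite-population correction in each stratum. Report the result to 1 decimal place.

V̂(ȳ_st) ≈ 242.8

V̂(ȳ_st) = Σ W_h² (1 − n_h/N_h) s_h²/n_h, with W_h = N_h/N and N = 1300:
  stratum Small: (180/1300)²·(1 − 26/180)·129.48²/26 = 10.5764
  stratum Medium: (1000/1300)²·(1 − 199/1000)·279.13²/199 = 185.569
  stratum Large: (120/1300)²·(1 − 8/120)·216.63²/8 = 46.6509
V̂(ȳ_st) = 242.796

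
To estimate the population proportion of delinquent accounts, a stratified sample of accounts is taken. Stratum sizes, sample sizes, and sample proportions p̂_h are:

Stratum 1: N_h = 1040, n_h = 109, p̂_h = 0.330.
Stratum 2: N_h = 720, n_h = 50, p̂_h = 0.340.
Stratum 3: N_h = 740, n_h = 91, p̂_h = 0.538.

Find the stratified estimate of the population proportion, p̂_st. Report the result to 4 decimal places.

p̂_st ≈ 0.3944

N = 2500; stratum weights W_h = N_h/N.
p̂_st = Σ W_h p̂_h = (1040·0.330 + 720·0.340 + 740·0.538)/2500 = 0.39445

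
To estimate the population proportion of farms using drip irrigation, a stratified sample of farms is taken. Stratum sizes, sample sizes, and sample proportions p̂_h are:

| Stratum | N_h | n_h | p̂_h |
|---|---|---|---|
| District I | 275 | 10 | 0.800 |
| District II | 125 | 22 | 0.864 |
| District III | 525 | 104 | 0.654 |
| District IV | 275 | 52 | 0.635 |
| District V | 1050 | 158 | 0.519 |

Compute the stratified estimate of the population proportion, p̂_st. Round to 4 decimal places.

N = 2250; stratum weights W_h = N_h/N.
p̂_st = Σ W_h p̂_h = (275·0.800 + 125·0.864 + 525·0.654 + 275·0.635 + 1050·0.519)/2250 = 0.61819

p̂_st ≈ 0.6182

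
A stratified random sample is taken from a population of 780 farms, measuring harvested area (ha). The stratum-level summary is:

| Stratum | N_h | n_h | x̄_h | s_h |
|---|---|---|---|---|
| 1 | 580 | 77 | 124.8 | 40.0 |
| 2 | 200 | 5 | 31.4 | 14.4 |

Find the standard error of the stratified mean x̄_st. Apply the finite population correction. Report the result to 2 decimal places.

SE(x̄_st) ≈ 3.55

V̂(x̄_st) = Σ W_h² (1 − n_h/N_h) s_h²/n_h, with W_h = N_h/N and N = 780:
  stratum 1: (580/780)²·(1 − 77/580)·40.0²/77 = 9.96405
  stratum 2: (200/780)²·(1 − 5/200)·14.4²/5 = 2.65846
V̂(x̄_st) = 12.6225
SE(x̄_st) = √12.6225 = 3.55282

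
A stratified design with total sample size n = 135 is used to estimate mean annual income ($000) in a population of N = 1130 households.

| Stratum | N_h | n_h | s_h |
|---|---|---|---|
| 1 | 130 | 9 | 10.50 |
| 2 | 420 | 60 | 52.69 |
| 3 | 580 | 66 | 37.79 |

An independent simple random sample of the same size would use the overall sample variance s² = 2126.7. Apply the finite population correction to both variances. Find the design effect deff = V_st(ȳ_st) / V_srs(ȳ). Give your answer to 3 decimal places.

deff ≈ 0.770

V̂(ȳ_st) = Σ W_h² (1 − n_h/N_h) s_h²/n_h, with W_h = N_h/N and N = 1130:
  stratum 1: (130/1130)²·(1 − 9/130)·10.50²/9 = 0.150906
  stratum 2: (420/1130)²·(1 − 60/420)·52.69²/60 = 5.47898
  stratum 3: (580/1130)²·(1 − 66/580)·37.79²/66 = 5.05178
V_st = 10.6817
V_srs = (1 − 135/1130)·2126.7/135 = 13.8713
deff = V_st / V_srs = 10.6817/13.8713 = 0.7701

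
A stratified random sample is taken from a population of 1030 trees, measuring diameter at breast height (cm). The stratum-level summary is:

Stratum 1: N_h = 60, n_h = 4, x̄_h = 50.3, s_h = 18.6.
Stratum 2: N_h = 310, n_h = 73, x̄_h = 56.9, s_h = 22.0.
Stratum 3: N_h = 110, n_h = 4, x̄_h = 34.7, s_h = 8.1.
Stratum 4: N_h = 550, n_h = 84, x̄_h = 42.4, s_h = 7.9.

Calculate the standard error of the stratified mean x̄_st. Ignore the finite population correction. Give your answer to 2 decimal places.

V̂(x̄_st) = Σ W_h² s_h²/n_h, with W_h = N_h/N and N = 1030:
  stratum 1: (60/1030)²·18.6²/4 = 0.29349
  stratum 2: (310/1030)²·22.0²/73 = 0.600581
  stratum 3: (110/1030)²·8.1²/4 = 0.187077
  stratum 4: (550/1030)²·7.9²/84 = 0.211849
V̂(x̄_st) = 1.293
SE(x̄_st) = √1.293 = 1.1371

SE(x̄_st) ≈ 1.14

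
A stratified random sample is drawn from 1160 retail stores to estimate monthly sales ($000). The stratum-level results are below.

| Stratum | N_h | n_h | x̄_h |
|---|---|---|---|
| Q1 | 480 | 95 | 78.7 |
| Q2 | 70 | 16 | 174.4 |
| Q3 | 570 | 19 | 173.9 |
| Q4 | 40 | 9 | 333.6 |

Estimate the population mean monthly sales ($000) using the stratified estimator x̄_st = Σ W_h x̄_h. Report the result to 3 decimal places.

x̄_st ≈ 140.044

N = Σ N_h = 1160. Stratum weights W_h = N_h/N.
x̄_st = (480·78.7 + 70·174.4 + 570·173.9 + 40·333.6) / 1160 = 140.04397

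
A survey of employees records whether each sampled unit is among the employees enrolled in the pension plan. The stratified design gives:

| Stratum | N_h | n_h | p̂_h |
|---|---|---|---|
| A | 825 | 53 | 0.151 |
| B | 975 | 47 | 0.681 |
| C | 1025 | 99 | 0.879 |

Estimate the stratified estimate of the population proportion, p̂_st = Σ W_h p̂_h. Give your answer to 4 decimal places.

N = 2825; stratum weights W_h = N_h/N.
p̂_st = Σ W_h p̂_h = (825·0.151 + 975·0.681 + 1025·0.879)/2825 = 0.59806

p̂_st ≈ 0.5981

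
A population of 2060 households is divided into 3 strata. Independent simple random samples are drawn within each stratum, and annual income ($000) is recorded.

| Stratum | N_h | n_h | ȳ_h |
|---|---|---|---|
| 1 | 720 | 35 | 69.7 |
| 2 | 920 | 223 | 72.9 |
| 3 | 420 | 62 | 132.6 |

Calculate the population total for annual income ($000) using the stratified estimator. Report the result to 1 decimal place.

τ̂_st = Σ N_h ȳ_h = 720·69.7 + 920·72.9 + 420·132.6 = 172944.0

τ̂_st ≈ 172944.0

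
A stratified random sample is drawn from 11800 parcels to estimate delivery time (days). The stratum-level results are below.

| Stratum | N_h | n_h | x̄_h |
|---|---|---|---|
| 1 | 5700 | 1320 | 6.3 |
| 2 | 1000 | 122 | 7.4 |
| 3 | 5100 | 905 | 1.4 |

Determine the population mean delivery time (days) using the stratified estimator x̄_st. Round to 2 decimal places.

N = Σ N_h = 11800. Stratum weights W_h = N_h/N.
x̄_st = (5700·6.3 + 1000·7.4 + 5100·1.4) / 11800 = 4.2754

x̄_st ≈ 4.28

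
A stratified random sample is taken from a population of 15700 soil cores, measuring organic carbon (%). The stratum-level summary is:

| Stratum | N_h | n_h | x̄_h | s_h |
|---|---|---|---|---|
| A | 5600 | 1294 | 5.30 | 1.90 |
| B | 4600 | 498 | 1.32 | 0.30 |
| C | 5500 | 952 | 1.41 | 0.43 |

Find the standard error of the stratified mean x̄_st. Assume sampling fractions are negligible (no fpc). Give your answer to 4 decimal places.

SE(x̄_st) ≈ 0.0199

V̂(x̄_st) = Σ W_h² s_h²/n_h, with W_h = N_h/N and N = 15700:
  stratum A: (5600/15700)²·1.90²/1294 = 0.000354936
  stratum B: (4600/15700)²·0.30²/498 = 1.55142e-05
  stratum C: (5500/15700)²·0.43²/952 = 2.38356e-05
V̂(x̄_st) = 0.000394285
SE(x̄_st) = √0.000394285 = 0.0198566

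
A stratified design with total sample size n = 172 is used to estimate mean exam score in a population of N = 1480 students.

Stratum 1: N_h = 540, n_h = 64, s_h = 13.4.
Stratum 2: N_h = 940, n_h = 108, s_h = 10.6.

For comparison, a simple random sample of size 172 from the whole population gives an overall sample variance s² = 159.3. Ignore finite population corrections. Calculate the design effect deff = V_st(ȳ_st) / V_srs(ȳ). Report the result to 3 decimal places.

V̂(ȳ_st) = Σ W_h² s_h²/n_h, with W_h = N_h/N and N = 1480:
  stratum 1: (540/1480)²·13.4²/64 = 0.373503
  stratum 2: (940/1480)²·10.6²/108 = 0.419682
V_st = 0.793185
V_srs = s²/n = 159.3/172 = 0.926163
deff = V_st / V_srs = 0.793185/0.926163 = 0.8564

deff ≈ 0.856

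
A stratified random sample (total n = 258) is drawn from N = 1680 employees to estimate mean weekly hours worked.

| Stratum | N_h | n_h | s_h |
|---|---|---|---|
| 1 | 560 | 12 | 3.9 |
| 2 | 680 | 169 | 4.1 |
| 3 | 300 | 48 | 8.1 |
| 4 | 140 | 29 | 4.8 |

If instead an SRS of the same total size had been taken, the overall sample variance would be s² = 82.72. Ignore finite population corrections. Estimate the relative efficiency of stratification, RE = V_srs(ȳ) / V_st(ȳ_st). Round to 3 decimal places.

RE ≈ 1.555

V̂(ȳ_st) = Σ W_h² s_h²/n_h, with W_h = N_h/N and N = 1680:
  stratum 1: (560/1680)²·3.9²/12 = 0.140833
  stratum 2: (680/1680)²·4.1²/169 = 0.016296
  stratum 3: (300/1680)²·8.1²/48 = 0.0435866
  stratum 4: (140/1680)²·4.8²/29 = 0.00551724
V_st = 0.206233
V_srs = s²/n = 82.72/258 = 0.32062
Relative efficiency = V_srs / V_st = 0.32062/0.206233 = 1.5546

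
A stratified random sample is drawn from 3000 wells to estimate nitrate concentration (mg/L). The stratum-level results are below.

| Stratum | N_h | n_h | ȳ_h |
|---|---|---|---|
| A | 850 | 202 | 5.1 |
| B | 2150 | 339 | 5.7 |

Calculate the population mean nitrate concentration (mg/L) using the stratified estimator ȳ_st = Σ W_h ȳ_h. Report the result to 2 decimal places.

ȳ_st ≈ 5.53

N = Σ N_h = 3000. Stratum weights W_h = N_h/N.
ȳ_st = (850·5.1 + 2150·5.7) / 3000 = 5.5300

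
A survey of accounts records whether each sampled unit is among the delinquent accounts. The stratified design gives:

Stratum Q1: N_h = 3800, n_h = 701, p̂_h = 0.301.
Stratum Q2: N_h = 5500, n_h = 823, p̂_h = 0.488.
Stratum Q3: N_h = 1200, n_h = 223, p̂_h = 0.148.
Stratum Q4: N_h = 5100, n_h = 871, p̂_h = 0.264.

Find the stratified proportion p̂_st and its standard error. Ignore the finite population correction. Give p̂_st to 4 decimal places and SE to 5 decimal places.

N = 15600; stratum weights W_h = N_h/N.
p̂_st = Σ W_h p̂_h = (3800·0.301 + 5500·0.488 + 1200·0.148 + 5100·0.264)/15600 = 0.34306
V̂(p̂_st) = Σ W_h² p̂_h(1−p̂_h)/(n_h−1):
  stratum Q1: (3800/15600)²·0.301·0.699/700 = 1.78346e-05
  stratum Q2: (5500/15600)²·0.488·0.512/822 = 3.77828e-05
  stratum Q3: (1200/15600)²·0.148·0.852/222 = 3.36095e-06
  stratum Q4: (5100/15600)²·0.264·0.736/870 = 2.38701e-05
V̂(p̂_st) = 8.28484e-05; SE = √V̂ = 0.00910211

p̂_st ≈ 0.3431, SE ≈ 0.00910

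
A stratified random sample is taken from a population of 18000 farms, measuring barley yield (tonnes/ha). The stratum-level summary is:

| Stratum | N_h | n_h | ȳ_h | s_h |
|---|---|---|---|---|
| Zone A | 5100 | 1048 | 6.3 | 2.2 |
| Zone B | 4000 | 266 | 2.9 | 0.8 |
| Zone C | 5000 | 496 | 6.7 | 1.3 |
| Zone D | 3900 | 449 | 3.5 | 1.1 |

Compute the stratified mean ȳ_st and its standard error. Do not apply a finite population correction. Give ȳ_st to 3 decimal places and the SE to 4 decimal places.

ȳ_st ≈ 5.049, SE ≈ 0.0296

ȳ_st = Σ W_h ȳ_h = (5100·6.3 + 4000·2.9 + 5000·6.7 + 3900·3.5)/18000 = 5.04889
V̂(ȳ_st) = Σ W_h² s_h²/n_h, with W_h = N_h/N and N = 18000:
  stratum Zone A: (5100/18000)²·2.2²/1048 = 0.000370749
  stratum Zone B: (4000/18000)²·0.8²/266 = 0.000118816
  stratum Zone C: (5000/18000)²·1.3²/496 = 0.000262906
  stratum Zone D: (3900/18000)²·1.1²/449 = 0.00012651
V̂(ȳ_st) = 0.000878979
SE(ȳ_st) = √0.000878979 = 0.0296476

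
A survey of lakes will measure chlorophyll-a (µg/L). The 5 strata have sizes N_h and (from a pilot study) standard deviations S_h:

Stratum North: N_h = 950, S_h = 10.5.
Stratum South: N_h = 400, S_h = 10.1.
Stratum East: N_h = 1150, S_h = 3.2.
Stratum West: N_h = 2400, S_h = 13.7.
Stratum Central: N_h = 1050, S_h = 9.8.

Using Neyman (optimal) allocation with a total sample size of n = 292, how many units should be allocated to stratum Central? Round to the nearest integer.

49

Neyman allocation: n_h = n · N_h S_h / Σ N_i S_i, with n = 292.
  stratum North: N_h·S_h = 950·10.5 = 9975.00
  stratum South: N_h·S_h = 400·10.1 = 4040.00
  stratum East: N_h·S_h = 1150·3.2 = 3680.00
  stratum West: N_h·S_h = 2400·13.7 = 32880.00
  stratum Central: N_h·S_h = 1050·9.8 = 10290.00
Σ N_h S_h = 60865.00
n for stratum Central = 292·10290.00/60865.00 = 49.366 → 49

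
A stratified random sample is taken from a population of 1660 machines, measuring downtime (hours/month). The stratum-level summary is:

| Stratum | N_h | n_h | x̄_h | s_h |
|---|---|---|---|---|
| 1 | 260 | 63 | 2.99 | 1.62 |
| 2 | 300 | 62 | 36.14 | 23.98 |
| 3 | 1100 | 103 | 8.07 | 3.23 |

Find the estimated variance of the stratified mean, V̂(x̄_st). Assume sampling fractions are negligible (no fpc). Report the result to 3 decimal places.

V̂(x̄_st) = Σ W_h² s_h²/n_h, with W_h = N_h/N and N = 1660:
  stratum 1: (260/1660)²·1.62²/63 = 0.00102193
  stratum 2: (300/1660)²·23.98²/62 = 0.302924
  stratum 3: (1100/1660)²·3.23²/103 = 0.0444772
V̂(x̄_st) = 0.348423

V̂(x̄_st) ≈ 0.348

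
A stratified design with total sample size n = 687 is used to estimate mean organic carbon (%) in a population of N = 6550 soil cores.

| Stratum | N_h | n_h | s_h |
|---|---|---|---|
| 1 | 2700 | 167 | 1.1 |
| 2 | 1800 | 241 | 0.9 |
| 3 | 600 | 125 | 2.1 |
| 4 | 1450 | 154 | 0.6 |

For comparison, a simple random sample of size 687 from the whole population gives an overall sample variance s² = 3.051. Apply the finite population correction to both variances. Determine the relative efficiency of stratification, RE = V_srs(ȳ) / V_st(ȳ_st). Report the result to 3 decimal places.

V̂(ȳ_st) = Σ W_h² (1 − n_h/N_h) s_h²/n_h, with W_h = N_h/N and N = 6550:
  stratum 1: (2700/6550)²·(1 − 167/2700)·1.1²/167 = 0.00115501
  stratum 2: (1800/6550)²·(1 − 241/1800)·0.9²/241 = 0.000219839
  stratum 3: (600/6550)²·(1 − 125/600)·2.1²/125 = 0.000234364
  stratum 4: (1450/6550)²·(1 − 154/1450)·0.6²/154 = 0.000102393
V_st = 0.0017116
V_srs = (1 − 687/6550)·3.051/687 = 0.00397525
Relative efficiency = V_srs / V_st = 0.00397525/0.0017116 = 2.3225

RE ≈ 2.323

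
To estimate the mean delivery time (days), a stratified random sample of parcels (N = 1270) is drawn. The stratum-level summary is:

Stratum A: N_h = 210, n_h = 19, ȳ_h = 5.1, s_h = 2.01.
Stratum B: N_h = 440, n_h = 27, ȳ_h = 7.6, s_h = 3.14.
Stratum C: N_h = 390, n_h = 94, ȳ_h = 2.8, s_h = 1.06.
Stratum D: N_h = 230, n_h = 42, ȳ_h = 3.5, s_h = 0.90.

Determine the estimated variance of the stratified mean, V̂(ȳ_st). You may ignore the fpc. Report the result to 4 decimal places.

V̂(ȳ_st) = Σ W_h² s_h²/n_h, with W_h = N_h/N and N = 1270:
  stratum A: (210/1270)²·2.01²/19 = 0.00581393
  stratum B: (440/1270)²·3.14²/27 = 0.0438322
  stratum C: (390/1270)²·1.06²/94 = 0.00112721
  stratum D: (230/1270)²·0.90²/42 = 0.000632534
V̂(ȳ_st) = 0.0514059

V̂(ȳ_st) ≈ 0.0514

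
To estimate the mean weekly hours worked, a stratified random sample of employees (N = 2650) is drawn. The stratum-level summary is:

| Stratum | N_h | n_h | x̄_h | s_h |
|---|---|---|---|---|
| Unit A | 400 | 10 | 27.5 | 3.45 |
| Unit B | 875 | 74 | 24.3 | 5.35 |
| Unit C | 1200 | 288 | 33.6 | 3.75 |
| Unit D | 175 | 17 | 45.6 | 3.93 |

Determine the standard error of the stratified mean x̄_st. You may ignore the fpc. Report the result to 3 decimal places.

SE(x̄_st) ≈ 0.289

V̂(x̄_st) = Σ W_h² s_h²/n_h, with W_h = N_h/N and N = 2650:
  stratum Unit A: (400/2650)²·3.45²/10 = 0.0271185
  stratum Unit B: (875/2650)²·5.35²/74 = 0.0421697
  stratum Unit C: (1200/2650)²·3.75²/288 = 0.0100125
  stratum Unit D: (175/2650)²·3.93²/17 = 0.00396206
V̂(x̄_st) = 0.0832627
SE(x̄_st) = √0.0832627 = 0.288553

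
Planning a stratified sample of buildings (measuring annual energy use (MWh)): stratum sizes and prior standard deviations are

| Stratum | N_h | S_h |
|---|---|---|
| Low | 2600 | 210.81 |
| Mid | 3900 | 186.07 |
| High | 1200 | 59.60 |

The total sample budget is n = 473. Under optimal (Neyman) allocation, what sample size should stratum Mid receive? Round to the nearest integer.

255

Neyman allocation: n_h = n · N_h S_h / Σ N_i S_i, with n = 473.
  stratum Low: N_h·S_h = 2600·210.81 = 548106.00
  stratum Mid: N_h·S_h = 3900·186.07 = 725673.00
  stratum High: N_h·S_h = 1200·59.60 = 71520.00
Σ N_h S_h = 1345299.00
n for stratum Mid = 473·725673.00/1345299.00 = 255.143 → 255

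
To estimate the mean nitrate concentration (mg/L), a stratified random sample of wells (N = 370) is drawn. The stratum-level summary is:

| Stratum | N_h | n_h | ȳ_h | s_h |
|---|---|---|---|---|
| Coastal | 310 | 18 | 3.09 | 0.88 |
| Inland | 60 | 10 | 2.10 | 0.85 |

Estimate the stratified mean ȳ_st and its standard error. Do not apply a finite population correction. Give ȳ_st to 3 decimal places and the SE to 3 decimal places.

ȳ_st = Σ W_h ȳ_h = (310·3.09 + 60·2.10)/370 = 2.92946
V̂(ȳ_st) = Σ W_h² s_h²/n_h, with W_h = N_h/N and N = 370:
  stratum Coastal: (310/370)²·0.88²/18 = 0.0302004
  stratum Inland: (60/370)²·0.85²/10 = 0.00189993
V̂(ȳ_st) = 0.0321003
SE(ȳ_st) = √0.0321003 = 0.179166

ȳ_st ≈ 2.929, SE ≈ 0.179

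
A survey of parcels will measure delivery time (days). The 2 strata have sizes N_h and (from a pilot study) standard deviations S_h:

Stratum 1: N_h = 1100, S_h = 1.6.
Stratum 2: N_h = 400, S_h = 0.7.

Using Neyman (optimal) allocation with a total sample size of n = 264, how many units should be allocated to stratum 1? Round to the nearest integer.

228

Neyman allocation: n_h = n · N_h S_h / Σ N_i S_i, with n = 264.
  stratum 1: N_h·S_h = 1100·1.6 = 1760.00
  stratum 2: N_h·S_h = 400·0.7 = 280.00
Σ N_h S_h = 2040.00
n for stratum 1 = 264·1760.00/2040.00 = 227.765 → 228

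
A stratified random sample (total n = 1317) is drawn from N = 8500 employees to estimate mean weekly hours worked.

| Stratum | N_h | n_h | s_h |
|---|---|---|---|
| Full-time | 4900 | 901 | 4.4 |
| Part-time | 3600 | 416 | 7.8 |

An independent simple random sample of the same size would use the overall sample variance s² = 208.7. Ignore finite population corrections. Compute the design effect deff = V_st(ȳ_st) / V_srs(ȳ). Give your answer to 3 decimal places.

V̂(ȳ_st) = Σ W_h² s_h²/n_h, with W_h = N_h/N and N = 8500:
  stratum Full-time: (4900/8500)²·4.4²/901 = 0.0071406
  stratum Part-time: (3600/8500)²·7.8²/416 = 0.0262339
V_st = 0.0333745
V_srs = s²/n = 208.7/1317 = 0.158466
deff = V_st / V_srs = 0.0333745/0.158466 = 0.2106

deff ≈ 0.211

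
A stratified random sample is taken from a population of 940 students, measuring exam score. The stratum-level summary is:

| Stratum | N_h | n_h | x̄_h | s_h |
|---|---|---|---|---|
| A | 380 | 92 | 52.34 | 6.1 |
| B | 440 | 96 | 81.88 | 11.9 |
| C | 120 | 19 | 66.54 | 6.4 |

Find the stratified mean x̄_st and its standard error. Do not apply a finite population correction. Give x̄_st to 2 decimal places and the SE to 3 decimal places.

x̄_st = Σ W_h x̄_h = (380·52.34 + 440·81.88 + 120·66.54)/940 = 67.98000
V̂(x̄_st) = Σ W_h² s_h²/n_h, with W_h = N_h/N and N = 940:
  stratum A: (380/940)²·6.1²/92 = 0.0660972
  stratum B: (440/940)²·11.9²/96 = 0.323201
  stratum C: (120/940)²·6.4²/19 = 0.0351328
V̂(x̄_st) = 0.424431
SE(x̄_st) = √0.424431 = 0.651484

x̄_st ≈ 67.98, SE ≈ 0.651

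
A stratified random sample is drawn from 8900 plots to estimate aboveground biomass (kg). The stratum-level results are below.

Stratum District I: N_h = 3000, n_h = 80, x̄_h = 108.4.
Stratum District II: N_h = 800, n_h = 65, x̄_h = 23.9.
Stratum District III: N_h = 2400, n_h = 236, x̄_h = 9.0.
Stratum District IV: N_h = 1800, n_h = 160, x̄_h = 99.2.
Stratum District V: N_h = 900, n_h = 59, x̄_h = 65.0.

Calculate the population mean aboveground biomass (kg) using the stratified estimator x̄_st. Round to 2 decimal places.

x̄_st ≈ 67.75

N = Σ N_h = 8900. Stratum weights W_h = N_h/N.
x̄_st = (3000·108.4 + 800·23.9 + 2400·9.0 + 1800·99.2 + 900·65.0) / 8900 = 67.7506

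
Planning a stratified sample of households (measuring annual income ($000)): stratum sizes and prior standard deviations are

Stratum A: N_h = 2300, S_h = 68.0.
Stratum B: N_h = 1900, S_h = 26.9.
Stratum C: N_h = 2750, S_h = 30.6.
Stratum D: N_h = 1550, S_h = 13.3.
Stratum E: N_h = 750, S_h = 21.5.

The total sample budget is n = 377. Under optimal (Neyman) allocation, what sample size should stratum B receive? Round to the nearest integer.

Neyman allocation: n_h = n · N_h S_h / Σ N_i S_i, with n = 377.
  stratum A: N_h·S_h = 2300·68.0 = 156400.00
  stratum B: N_h·S_h = 1900·26.9 = 51110.00
  stratum C: N_h·S_h = 2750·30.6 = 84150.00
  stratum D: N_h·S_h = 1550·13.3 = 20615.00
  stratum E: N_h·S_h = 750·21.5 = 16125.00
Σ N_h S_h = 328400.00
n for stratum B = 377·51110.00/328400.00 = 58.674 → 59

59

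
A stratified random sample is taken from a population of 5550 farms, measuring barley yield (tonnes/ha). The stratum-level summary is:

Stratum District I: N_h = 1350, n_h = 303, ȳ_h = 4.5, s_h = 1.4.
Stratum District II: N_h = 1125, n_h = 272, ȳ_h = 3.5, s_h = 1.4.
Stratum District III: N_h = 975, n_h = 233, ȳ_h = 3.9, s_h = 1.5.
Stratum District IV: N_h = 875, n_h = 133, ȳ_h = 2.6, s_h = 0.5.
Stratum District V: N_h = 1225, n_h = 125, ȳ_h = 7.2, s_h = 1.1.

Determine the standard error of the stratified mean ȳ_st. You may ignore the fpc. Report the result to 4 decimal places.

V̂(ȳ_st) = Σ W_h² s_h²/n_h, with W_h = N_h/N and N = 5550:
  stratum District I: (1350/5550)²·1.4²/303 = 0.000382732
  stratum District II: (1125/5550)²·1.4²/272 = 0.000296078
  stratum District III: (975/5550)²·1.5²/233 = 0.000298023
  stratum District IV: (875/5550)²·0.5²/133 = 4.67217e-05
  stratum District V: (1225/5550)²·1.1²/125 = 0.000471587
V̂(ȳ_st) = 0.00149514
SE(ȳ_st) = √0.00149514 = 0.0386671

SE(ȳ_st) ≈ 0.0387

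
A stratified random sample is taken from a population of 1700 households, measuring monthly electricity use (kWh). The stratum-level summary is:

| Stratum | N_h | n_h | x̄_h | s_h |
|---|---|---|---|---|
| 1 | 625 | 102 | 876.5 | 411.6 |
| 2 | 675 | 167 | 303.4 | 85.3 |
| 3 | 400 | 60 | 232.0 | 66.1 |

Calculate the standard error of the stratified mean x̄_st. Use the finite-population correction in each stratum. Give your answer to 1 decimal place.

V̂(x̄_st) = Σ W_h² (1 − n_h/N_h) s_h²/n_h, with W_h = N_h/N and N = 1700:
  stratum 1: (625/1700)²·(1 − 102/625)·411.6²/102 = 187.86
  stratum 2: (675/1700)²·(1 − 167/675)·85.3²/167 = 5.16953
  stratum 3: (400/1700)²·(1 − 60/400)·66.1²/60 = 3.42683
V̂(x̄_st) = 196.456
SE(x̄_st) = √196.456 = 14.0163

SE(x̄_st) ≈ 14.0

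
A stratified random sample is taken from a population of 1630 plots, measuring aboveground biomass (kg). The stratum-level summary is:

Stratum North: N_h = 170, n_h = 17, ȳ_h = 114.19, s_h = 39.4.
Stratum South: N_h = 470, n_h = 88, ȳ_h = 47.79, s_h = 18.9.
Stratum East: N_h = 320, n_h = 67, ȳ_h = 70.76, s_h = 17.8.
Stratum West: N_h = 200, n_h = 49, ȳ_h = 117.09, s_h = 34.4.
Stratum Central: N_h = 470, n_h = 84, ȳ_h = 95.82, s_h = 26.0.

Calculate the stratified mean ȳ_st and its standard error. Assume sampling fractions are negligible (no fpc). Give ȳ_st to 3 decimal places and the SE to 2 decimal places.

ȳ_st = Σ W_h ȳ_h = (170·114.19 + 470·47.79 + 320·70.76 + 200·117.09 + 470·95.82)/1630 = 81.57681
V̂(ȳ_st) = Σ W_h² s_h²/n_h, with W_h = N_h/N and N = 1630:
  stratum North: (170/1630)²·39.4²/17 = 0.993267
  stratum South: (470/1630)²·18.9²/88 = 0.33749
  stratum East: (320/1630)²·17.8²/67 = 0.182259
  stratum West: (200/1630)²·34.4²/49 = 0.363585
  stratum Central: (470/1630)²·26.0²/84 = 0.669095
V̂(ȳ_st) = 2.5457
SE(ȳ_st) = √2.5457 = 1.59552

ȳ_st ≈ 81.577, SE ≈ 1.60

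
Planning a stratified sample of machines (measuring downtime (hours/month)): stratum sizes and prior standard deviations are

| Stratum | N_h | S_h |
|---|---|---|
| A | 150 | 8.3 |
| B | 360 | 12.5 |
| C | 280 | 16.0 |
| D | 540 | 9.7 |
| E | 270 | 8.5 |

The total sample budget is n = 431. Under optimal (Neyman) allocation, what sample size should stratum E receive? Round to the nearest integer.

56

Neyman allocation: n_h = n · N_h S_h / Σ N_i S_i, with n = 431.
  stratum A: N_h·S_h = 150·8.3 = 1245.00
  stratum B: N_h·S_h = 360·12.5 = 4500.00
  stratum C: N_h·S_h = 280·16.0 = 4480.00
  stratum D: N_h·S_h = 540·9.7 = 5238.00
  stratum E: N_h·S_h = 270·8.5 = 2295.00
Σ N_h S_h = 17758.00
n for stratum E = 431·2295.00/17758.00 = 55.701 → 56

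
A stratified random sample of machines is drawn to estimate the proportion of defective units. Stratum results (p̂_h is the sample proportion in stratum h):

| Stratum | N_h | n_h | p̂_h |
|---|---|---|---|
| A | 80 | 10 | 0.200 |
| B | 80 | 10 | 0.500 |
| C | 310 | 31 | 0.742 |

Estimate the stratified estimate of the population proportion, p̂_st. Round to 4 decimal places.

N = 470; stratum weights W_h = N_h/N.
p̂_st = Σ W_h p̂_h = (80·0.200 + 80·0.500 + 310·0.742)/470 = 0.60855

p̂_st ≈ 0.6086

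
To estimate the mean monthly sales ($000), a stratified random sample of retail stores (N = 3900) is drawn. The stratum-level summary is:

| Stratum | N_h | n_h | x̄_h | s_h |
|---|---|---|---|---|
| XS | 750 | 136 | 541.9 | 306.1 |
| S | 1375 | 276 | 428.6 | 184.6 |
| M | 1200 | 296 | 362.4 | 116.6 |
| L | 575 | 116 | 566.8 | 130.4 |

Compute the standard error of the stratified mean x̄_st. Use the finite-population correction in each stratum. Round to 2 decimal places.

V̂(x̄_st) = Σ W_h² (1 − n_h/N_h) s_h²/n_h, with W_h = N_h/N and N = 3900:
  stratum XS: (750/3900)²·(1 − 136/750)·306.1²/136 = 20.8587
  stratum S: (1375/3900)²·(1 − 276/1375)·184.6²/276 = 12.2666
  stratum M: (1200/3900)²·(1 − 296/1200)·116.6²/296 = 3.27586
  stratum L: (575/3900)²·(1 − 116/575)·130.4²/116 = 2.5436
V̂(x̄_st) = 38.9448
SE(x̄_st) = √38.9448 = 6.24058

SE(x̄_st) ≈ 6.24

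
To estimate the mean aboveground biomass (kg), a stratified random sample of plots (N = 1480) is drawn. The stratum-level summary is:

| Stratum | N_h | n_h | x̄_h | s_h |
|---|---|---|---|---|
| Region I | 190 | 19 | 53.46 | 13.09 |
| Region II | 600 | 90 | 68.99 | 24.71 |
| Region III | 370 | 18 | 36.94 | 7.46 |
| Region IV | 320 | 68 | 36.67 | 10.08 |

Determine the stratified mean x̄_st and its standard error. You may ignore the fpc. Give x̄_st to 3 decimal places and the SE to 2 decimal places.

x̄_st = Σ W_h x̄_h = (190·53.46 + 600·68.99 + 370·36.94 + 320·36.67)/1480 = 51.99568
V̂(x̄_st) = Σ W_h² s_h²/n_h, with W_h = N_h/N and N = 1480:
  stratum Region I: (190/1480)²·13.09²/19 = 0.148631
  stratum Region II: (600/1480)²·24.71²/90 = 1.11502
  stratum Region III: (370/1480)²·7.46²/18 = 0.193235
  stratum Region IV: (320/1480)²·10.08²/68 = 0.0698536
V̂(x̄_st) = 1.52674
SE(x̄_st) = √1.52674 = 1.23561

x̄_st ≈ 51.996, SE ≈ 1.24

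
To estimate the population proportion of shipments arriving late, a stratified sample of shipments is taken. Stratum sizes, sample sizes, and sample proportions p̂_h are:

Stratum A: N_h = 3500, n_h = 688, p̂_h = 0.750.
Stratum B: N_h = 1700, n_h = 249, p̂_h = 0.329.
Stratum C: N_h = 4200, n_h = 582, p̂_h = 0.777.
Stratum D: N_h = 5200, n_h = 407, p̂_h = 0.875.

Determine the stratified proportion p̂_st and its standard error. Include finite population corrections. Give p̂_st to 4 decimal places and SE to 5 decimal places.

N = 14600; stratum weights W_h = N_h/N.
p̂_st = Σ W_h p̂_h = (3500·0.750 + 1700·0.329 + 4200·0.777 + 5200·0.875)/14600 = 0.75327
V̂(p̂_st) = Σ W_h² (1 − n_h/N_h) p̂_h(1−p̂_h)/(n_h−1):
  stratum A: (3500/14600)²·(1 − 688/3500)·0.750·0.250/687 = 1.26015e-05
  stratum B: (1700/14600)²·(1 − 249/1700)·0.329·0.671/248 = 1.0301e-05
  stratum C: (4200/14600)²·(1 − 582/4200)·0.777·0.223/581 = 2.12599e-05
  stratum D: (5200/14600)²·(1 − 407/5200)·0.875·0.125/406 = 3.1499e-05
V̂(p̂_st) = 7.56614e-05; SE = √V̂ = 0.00869836

p̂_st ≈ 0.7533, SE ≈ 0.00870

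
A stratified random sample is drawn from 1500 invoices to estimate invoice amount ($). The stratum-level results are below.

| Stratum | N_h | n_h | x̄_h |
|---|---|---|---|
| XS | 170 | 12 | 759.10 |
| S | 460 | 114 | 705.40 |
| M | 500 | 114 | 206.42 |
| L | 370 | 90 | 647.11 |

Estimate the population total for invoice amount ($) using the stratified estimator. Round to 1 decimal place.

τ̂_st = Σ N_h x̄_h = 170·759.10 + 460·705.40 + 500·206.42 + 370·647.11 = 796171.7

τ̂_st ≈ 796171.7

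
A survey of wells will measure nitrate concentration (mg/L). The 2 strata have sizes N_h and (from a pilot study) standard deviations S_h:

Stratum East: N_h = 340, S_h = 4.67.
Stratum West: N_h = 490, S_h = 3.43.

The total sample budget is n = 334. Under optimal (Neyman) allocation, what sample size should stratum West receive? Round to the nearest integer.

172

Neyman allocation: n_h = n · N_h S_h / Σ N_i S_i, with n = 334.
  stratum East: N_h·S_h = 340·4.67 = 1587.80
  stratum West: N_h·S_h = 490·3.43 = 1680.70
Σ N_h S_h = 3268.50
n for stratum West = 334·1680.70/3268.50 = 171.747 → 172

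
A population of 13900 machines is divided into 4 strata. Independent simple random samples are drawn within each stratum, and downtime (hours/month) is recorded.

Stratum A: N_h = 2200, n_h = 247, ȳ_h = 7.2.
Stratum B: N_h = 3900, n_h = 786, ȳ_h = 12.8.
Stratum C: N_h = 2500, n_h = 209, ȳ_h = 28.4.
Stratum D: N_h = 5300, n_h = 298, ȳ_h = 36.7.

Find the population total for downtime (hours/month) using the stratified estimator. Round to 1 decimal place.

τ̂_st ≈ 331270.0

τ̂_st = Σ N_h ȳ_h = 2200·7.2 + 3900·12.8 + 2500·28.4 + 5300·36.7 = 331270.0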